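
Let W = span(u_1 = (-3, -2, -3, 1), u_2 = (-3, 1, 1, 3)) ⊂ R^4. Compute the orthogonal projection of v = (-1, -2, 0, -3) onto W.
proj_W(v) = (76/137, -484/411, -620/411, -500/411)

Set up U = [u_1 | ... | u_2] ∈ R^(4×2). The projector onto W = col(U) is P = U (U^T U)^(-1) U^T.
Compute U^T U =
  [23, 7]
  [7, 20],
and U^T v = (4, -8).
Solve U^T U · c = U^T v for the coefficients: c = (136/411, -212/411). The projection is proj_W(v) = U c.
Check: (v - proj_W(v)) · u_1 = 0  (should be 0).
Check: (v - proj_W(v)) · u_2 = 0  (should be 0).
Result: proj_W(v) = (76/137, -484/411, -620/411, -500/411).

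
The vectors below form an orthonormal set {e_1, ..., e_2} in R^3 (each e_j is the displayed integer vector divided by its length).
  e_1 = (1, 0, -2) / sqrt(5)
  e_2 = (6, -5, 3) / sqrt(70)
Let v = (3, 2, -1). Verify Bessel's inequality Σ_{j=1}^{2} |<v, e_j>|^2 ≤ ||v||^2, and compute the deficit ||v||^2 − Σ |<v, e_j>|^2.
Σ |<v, e_j>|^2 = 75/14; ||v||^2 = 14; deficit = 121/14

Write each e_j = u_j / sqrt(<u_j, u_j>) where u_j is the displayed integer vector. Then <v, e_j> = <v, u_j> / sqrt(<u_j, u_j>), so |<v, e_j>|^2 = <v, u_j>^2 / <u_j, u_j>.
Coefficients: <v, e_1> = 5/sqrt(5), <v, e_2> = 5/sqrt(70).
Square and sum: Σ |<v, e_j>|^2 = 75/14.
Compute ||v||^2 = v·v = 14.
Deficit = 14 − 75/14 = 121/14 ≥ 0, confirming Bessel's inequality. (The deficit equals ||v − Σ <v,e_j> e_j||^2, the squared distance from v to span{e_j}.)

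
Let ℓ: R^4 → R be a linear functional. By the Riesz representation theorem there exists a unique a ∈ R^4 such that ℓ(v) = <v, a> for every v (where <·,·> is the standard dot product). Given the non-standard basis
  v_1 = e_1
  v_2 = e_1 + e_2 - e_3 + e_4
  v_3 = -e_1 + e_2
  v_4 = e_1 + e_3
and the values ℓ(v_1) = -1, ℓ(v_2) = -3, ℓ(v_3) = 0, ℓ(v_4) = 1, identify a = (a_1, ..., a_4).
a = (-1, -1, 2, 1)

Write a = (a_1, ..., a_4) in the standard basis. For each basis vector v_i, ℓ(v_i) = <v_i, a> is a linear equation in the a_j's. Collect the n equations into a matrix system V a = ℓ, where row i of V is v_i (expressed in the standard basis). Since V is invertible (lower-triangular with 1s on the diagonal, up to permutation), solve by back-substitution:
  V =
[[1, 0, 0, 0],
 [1, 1, -1, 1],
 [-1, 1, 0, 0],
 [1, 0, 1, 0]]
  V a = (-1, -3, 0, 1)
Solving gives a = (-1, -1, 2, 1).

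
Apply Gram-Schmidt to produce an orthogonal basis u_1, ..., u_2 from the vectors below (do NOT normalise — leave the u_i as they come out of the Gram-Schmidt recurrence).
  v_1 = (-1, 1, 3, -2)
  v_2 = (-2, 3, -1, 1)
Orthogonal basis:
  u_1 = (-1, 1, 3, -2)
  u_2 = (-2, 3, -1, 1)

Apply the Gram-Schmidt recurrence
  u_1 = v_1
  u_i = v_i − Σ_{j<i} ((v_i · u_j) / (u_j · u_j)) · u_j.

Step by step this gives:
  u_1 = (-1, 1, 3, -2)
  u_2 = (-2, 3, -1, 1)

Orthogonality check:
  u_2 · u_1 = 0 (should be 0)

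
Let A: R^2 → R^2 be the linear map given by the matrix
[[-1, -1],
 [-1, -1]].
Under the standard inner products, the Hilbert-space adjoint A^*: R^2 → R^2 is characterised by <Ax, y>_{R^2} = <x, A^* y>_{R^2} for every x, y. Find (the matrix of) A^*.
A^* = A^T =
[[-1, -1],
 [-1, -1]]

For real matrices with standard dot products, the defining identity <Ax, y> = <x, A^* y> gives (Ax)^T y = x^T (A^*) y, i.e. x^T A^T y = x^T (A^*) y. Since this holds for all x, y, we must have A^* = A^T. Therefore
A^* =
[[-1, -1],
 [-1, -1]].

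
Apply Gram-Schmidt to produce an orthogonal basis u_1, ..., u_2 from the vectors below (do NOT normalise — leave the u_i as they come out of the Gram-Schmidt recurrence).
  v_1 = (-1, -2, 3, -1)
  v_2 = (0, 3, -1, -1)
Orthogonal basis:
  u_1 = (-1, -2, 3, -1)
  u_2 = (-8/15, 29/15, 3/5, -23/15)

Apply the Gram-Schmidt recurrence
  u_1 = v_1
  u_i = v_i − Σ_{j<i} ((v_i · u_j) / (u_j · u_j)) · u_j.

Step by step this gives:
  u_1 = (-1, -2, 3, -1)
  u_2 = (-8/15, 29/15, 3/5, -23/15)

Orthogonality check:
  u_2 · u_1 = 0 (should be 0)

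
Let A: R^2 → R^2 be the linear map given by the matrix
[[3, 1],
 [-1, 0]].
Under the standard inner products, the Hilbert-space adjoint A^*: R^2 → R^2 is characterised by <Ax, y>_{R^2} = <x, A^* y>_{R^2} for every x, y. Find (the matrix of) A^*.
A^* = A^T =
[[3, -1],
 [1, 0]]

For real matrices with standard dot products, the defining identity <Ax, y> = <x, A^* y> gives (Ax)^T y = x^T (A^*) y, i.e. x^T A^T y = x^T (A^*) y. Since this holds for all x, y, we must have A^* = A^T. Therefore
A^* =
[[3, -1],
 [1, 0]].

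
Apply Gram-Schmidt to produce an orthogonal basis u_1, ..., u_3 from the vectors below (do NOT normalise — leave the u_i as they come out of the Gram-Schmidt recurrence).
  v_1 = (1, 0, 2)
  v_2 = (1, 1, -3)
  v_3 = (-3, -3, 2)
Orthogonal basis:
  u_1 = (1, 0, 2)
  u_2 = (2, 1, -1)
  u_3 = (7/15, -7/6, -7/30)

Apply the Gram-Schmidt recurrence
  u_1 = v_1
  u_i = v_i − Σ_{j<i} ((v_i · u_j) / (u_j · u_j)) · u_j.

Step by step this gives:
  u_1 = (1, 0, 2)
  u_2 = (2, 1, -1)
  u_3 = (7/15, -7/6, -7/30)

Orthogonality check:
  u_2 · u_1 = 0 (should be 0)
  u_3 · u_1 = 0 (should be 0)
  u_3 · u_2 = 0 (should be 0)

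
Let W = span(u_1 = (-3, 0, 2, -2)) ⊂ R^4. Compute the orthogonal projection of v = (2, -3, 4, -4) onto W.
proj_W(v) = (-30/17, 0, 20/17, -20/17)

Set up U = [u_1 | ... | u_1] ∈ R^(4×1). The projector onto W = col(U) is P = U (U^T U)^(-1) U^T.
Compute U^T U =
  [17],
and U^T v = (10).
Solve U^T U · c = U^T v for the coefficients: c = (10/17). The projection is proj_W(v) = U c.
Check: (v - proj_W(v)) · u_1 = 0  (should be 0).
Result: proj_W(v) = (-30/17, 0, 20/17, -20/17).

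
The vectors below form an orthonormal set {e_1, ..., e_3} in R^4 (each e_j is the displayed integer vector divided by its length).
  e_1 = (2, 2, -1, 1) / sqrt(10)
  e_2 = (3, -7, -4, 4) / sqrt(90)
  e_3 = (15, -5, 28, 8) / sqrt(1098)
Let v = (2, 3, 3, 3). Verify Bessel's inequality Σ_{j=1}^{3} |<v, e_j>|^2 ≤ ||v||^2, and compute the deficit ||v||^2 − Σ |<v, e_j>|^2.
Σ |<v, e_j>|^2 = 1603/61; ||v||^2 = 31; deficit = 288/61

Write each e_j = u_j / sqrt(<u_j, u_j>) where u_j is the displayed integer vector. Then <v, e_j> = <v, u_j> / sqrt(<u_j, u_j>), so |<v, e_j>|^2 = <v, u_j>^2 / <u_j, u_j>.
Coefficients: <v, e_1> = 10/sqrt(10), <v, e_2> = -15/sqrt(90), <v, e_3> = 123/sqrt(1098).
Square and sum: Σ |<v, e_j>|^2 = 1603/61.
Compute ||v||^2 = v·v = 31.
Deficit = 31 − 1603/61 = 288/61 ≥ 0, confirming Bessel's inequality. (The deficit equals ||v − Σ <v,e_j> e_j||^2, the squared distance from v to span{e_j}.)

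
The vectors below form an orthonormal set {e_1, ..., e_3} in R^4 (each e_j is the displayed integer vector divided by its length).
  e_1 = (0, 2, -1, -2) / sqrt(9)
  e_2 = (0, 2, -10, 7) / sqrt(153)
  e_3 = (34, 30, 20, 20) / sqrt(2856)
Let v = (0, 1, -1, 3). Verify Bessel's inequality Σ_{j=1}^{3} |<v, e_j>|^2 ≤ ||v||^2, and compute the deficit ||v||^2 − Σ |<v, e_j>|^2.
Σ |<v, e_j>|^2 = 59/6; ||v||^2 = 11; deficit = 7/6

Write each e_j = u_j / sqrt(<u_j, u_j>) where u_j is the displayed integer vector. Then <v, e_j> = <v, u_j> / sqrt(<u_j, u_j>), so |<v, e_j>|^2 = <v, u_j>^2 / <u_j, u_j>.
Coefficients: <v, e_1> = -3/sqrt(9), <v, e_2> = 33/sqrt(153), <v, e_3> = 70/sqrt(2856).
Square and sum: Σ |<v, e_j>|^2 = 59/6.
Compute ||v||^2 = v·v = 11.
Deficit = 11 − 59/6 = 7/6 ≥ 0, confirming Bessel's inequality. (The deficit equals ||v − Σ <v,e_j> e_j||^2, the squared distance from v to span{e_j}.)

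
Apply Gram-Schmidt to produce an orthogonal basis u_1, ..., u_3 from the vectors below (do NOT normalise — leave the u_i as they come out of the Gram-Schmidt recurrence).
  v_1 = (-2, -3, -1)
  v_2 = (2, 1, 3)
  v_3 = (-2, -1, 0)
Orthogonal basis:
  u_1 = (-2, -3, -1)
  u_2 = (4/7, -8/7, 16/7)
  u_3 = (-1, 1/2, 1/2)

Apply the Gram-Schmidt recurrence
  u_1 = v_1
  u_i = v_i − Σ_{j<i} ((v_i · u_j) / (u_j · u_j)) · u_j.

Step by step this gives:
  u_1 = (-2, -3, -1)
  u_2 = (4/7, -8/7, 16/7)
  u_3 = (-1, 1/2, 1/2)

Orthogonality check:
  u_2 · u_1 = 0 (should be 0)
  u_3 · u_1 = 0 (should be 0)
  u_3 · u_2 = 0 (should be 0)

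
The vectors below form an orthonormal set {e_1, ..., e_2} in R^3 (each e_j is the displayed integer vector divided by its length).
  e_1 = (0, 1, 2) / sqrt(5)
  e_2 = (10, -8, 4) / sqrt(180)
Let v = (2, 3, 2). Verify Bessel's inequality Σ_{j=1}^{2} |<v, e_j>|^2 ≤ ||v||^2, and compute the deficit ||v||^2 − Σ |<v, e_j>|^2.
Σ |<v, e_j>|^2 = 89/9; ||v||^2 = 17; deficit = 64/9

Write each e_j = u_j / sqrt(<u_j, u_j>) where u_j is the displayed integer vector. Then <v, e_j> = <v, u_j> / sqrt(<u_j, u_j>), so |<v, e_j>|^2 = <v, u_j>^2 / <u_j, u_j>.
Coefficients: <v, e_1> = 7/sqrt(5), <v, e_2> = 4/sqrt(180).
Square and sum: Σ |<v, e_j>|^2 = 89/9.
Compute ||v||^2 = v·v = 17.
Deficit = 17 − 89/9 = 64/9 ≥ 0, confirming Bessel's inequality. (The deficit equals ||v − Σ <v,e_j> e_j||^2, the squared distance from v to span{e_j}.)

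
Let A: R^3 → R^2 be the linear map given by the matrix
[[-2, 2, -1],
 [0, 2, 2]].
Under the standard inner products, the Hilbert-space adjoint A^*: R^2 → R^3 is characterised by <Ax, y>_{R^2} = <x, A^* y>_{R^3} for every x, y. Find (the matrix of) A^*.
A^* = A^T =
[[-2, 0],
 [2, 2],
 [-1, 2]]

For real matrices with standard dot products, the defining identity <Ax, y> = <x, A^* y> gives (Ax)^T y = x^T (A^*) y, i.e. x^T A^T y = x^T (A^*) y. Since this holds for all x, y, we must have A^* = A^T. Therefore
A^* =
[[-2, 0],
 [2, 2],
 [-1, 2]].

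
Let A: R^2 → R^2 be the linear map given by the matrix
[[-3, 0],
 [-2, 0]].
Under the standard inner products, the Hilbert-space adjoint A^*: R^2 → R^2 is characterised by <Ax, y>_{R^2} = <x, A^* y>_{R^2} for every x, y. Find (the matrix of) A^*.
A^* = A^T =
[[-3, -2],
 [0, 0]]

For real matrices with standard dot products, the defining identity <Ax, y> = <x, A^* y> gives (Ax)^T y = x^T (A^*) y, i.e. x^T A^T y = x^T (A^*) y. Since this holds for all x, y, we must have A^* = A^T. Therefore
A^* =
[[-3, -2],
 [0, 0]].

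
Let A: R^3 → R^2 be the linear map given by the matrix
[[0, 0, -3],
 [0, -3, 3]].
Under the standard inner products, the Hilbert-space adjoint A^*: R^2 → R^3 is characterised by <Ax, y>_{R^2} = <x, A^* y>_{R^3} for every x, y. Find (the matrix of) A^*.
A^* = A^T =
[[0, 0],
 [0, -3],
 [-3, 3]]

For real matrices with standard dot products, the defining identity <Ax, y> = <x, A^* y> gives (Ax)^T y = x^T (A^*) y, i.e. x^T A^T y = x^T (A^*) y. Since this holds for all x, y, we must have A^* = A^T. Therefore
A^* =
[[0, 0],
 [0, -3],
 [-3, 3]].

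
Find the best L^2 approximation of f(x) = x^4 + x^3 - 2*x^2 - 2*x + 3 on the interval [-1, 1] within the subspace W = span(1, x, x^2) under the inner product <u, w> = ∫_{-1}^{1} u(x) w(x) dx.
g(x) = -8*x^2/7 - 7*x/5 + 102/35

The best approximation g ∈ W is the orthogonal projection of f onto W. Writing g = a_0 + a_1 x + a_2 x^2, the coefficients solve the normal equations G · a = b where
  G_{ij} = <φ_i, φ_j> and b_i = <f, φ_i>, with φ_0 = 1, φ_1 = x, φ_2 = x^2.
G =
  [2, 0, 2/3]
  [0, 2/3, 0]
  [2/3, 0, 2/5],
b = (76/15, -14/15, 52/35).
Solving gives a_0 = 102/35, a_1 = -7/5, a_2 = -8/7, so
  g(x) = -8*x^2/7 - 7*x/5 + 102/35.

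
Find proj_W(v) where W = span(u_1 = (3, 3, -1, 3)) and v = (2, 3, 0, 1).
proj_W(v) = (27/14, 27/14, -9/14, 27/14)

Set up U = [u_1 | ... | u_1] ∈ R^(4×1). The projector onto W = col(U) is P = U (U^T U)^(-1) U^T.
Compute U^T U =
  [28],
and U^T v = (18).
Solve U^T U · c = U^T v for the coefficients: c = (9/14). The projection is proj_W(v) = U c.
Check: (v - proj_W(v)) · u_1 = 0  (should be 0).
Result: proj_W(v) = (27/14, 27/14, -9/14, 27/14).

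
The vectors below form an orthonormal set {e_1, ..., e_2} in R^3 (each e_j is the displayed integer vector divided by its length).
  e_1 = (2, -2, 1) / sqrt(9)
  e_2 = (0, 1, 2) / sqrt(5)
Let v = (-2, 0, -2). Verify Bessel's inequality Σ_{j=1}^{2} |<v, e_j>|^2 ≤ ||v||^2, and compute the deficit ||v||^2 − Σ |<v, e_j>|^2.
Σ |<v, e_j>|^2 = 36/5; ||v||^2 = 8; deficit = 4/5

Write each e_j = u_j / sqrt(<u_j, u_j>) where u_j is the displayed integer vector. Then <v, e_j> = <v, u_j> / sqrt(<u_j, u_j>), so |<v, e_j>|^2 = <v, u_j>^2 / <u_j, u_j>.
Coefficients: <v, e_1> = -6/sqrt(9), <v, e_2> = -4/sqrt(5).
Square and sum: Σ |<v, e_j>|^2 = 36/5.
Compute ||v||^2 = v·v = 8.
Deficit = 8 − 36/5 = 4/5 ≥ 0, confirming Bessel's inequality. (The deficit equals ||v − Σ <v,e_j> e_j||^2, the squared distance from v to span{e_j}.)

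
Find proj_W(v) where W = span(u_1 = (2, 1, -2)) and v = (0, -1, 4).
proj_W(v) = (-2, -1, 2)

Set up U = [u_1 | ... | u_1] ∈ R^(3×1). The projector onto W = col(U) is P = U (U^T U)^(-1) U^T.
Compute U^T U =
  [9],
and U^T v = (-9).
Solve U^T U · c = U^T v for the coefficients: c = (-1). The projection is proj_W(v) = U c.
Check: (v - proj_W(v)) · u_1 = 0  (should be 0).
Result: proj_W(v) = (-2, -1, 2).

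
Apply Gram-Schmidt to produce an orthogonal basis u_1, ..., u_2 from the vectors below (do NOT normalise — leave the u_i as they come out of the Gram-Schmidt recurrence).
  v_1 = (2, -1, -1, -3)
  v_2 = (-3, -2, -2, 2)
Orthogonal basis:
  u_1 = (2, -1, -1, -3)
  u_2 = (-29/15, -38/15, -38/15, 2/5)

Apply the Gram-Schmidt recurrence
  u_1 = v_1
  u_i = v_i − Σ_{j<i} ((v_i · u_j) / (u_j · u_j)) · u_j.

Step by step this gives:
  u_1 = (2, -1, -1, -3)
  u_2 = (-29/15, -38/15, -38/15, 2/5)

Orthogonality check:
  u_2 · u_1 = 0 (should be 0)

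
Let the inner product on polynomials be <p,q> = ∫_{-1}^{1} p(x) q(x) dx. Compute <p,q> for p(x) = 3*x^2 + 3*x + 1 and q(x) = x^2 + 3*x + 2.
<p,q> = 238/15

Expand the product: p(x)·q(x) = 3*x^4 + 12*x^3 + 16*x^2 + 9*x + 2.
∫_{-1}^{1} of each monomial x^k gives [2/(k+1) if k even, 0 if k odd]. Integrating term-by-term (or equivalently evaluating the antiderivative F(x) = 3*x^5/5 + 3*x^4 + 16*x^3/3 + 9*x^2/2 + 2*x at the endpoints):
  F(1) − F(−1) = 463/30 − (-13/30) = 238/15.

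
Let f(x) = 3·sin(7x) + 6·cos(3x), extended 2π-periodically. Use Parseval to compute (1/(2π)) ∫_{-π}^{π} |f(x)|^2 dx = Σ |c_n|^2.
Σ |c_n|^2 = 45/2

Expand |f|^2 and use orthogonality of {sin(nx), cos(mx)} on [-π, π]:
  ∫_{-π}^{π} sin(nx)^2 dx = π, ∫ cos(mx)^2 dx = π, and cross terms integrate to 0.
So ∫_{-π}^{π} f(x)^2 dx = 3^2 · π + 6^2 · π = (9 + 36)π.
Divide by 2π: (9 + 36)/2 = 45/2.
By Parseval, this equals Σ |c_n|^2.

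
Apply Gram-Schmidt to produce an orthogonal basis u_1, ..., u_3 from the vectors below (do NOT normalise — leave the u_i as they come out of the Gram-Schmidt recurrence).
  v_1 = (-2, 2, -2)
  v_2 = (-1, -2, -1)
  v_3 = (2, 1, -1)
Orthogonal basis:
  u_1 = (-2, 2, -2)
  u_2 = (-1, -2, -1)
  u_3 = (3/2, 0, -3/2)

Apply the Gram-Schmidt recurrence
  u_1 = v_1
  u_i = v_i − Σ_{j<i} ((v_i · u_j) / (u_j · u_j)) · u_j.

Step by step this gives:
  u_1 = (-2, 2, -2)
  u_2 = (-1, -2, -1)
  u_3 = (3/2, 0, -3/2)

Orthogonality check:
  u_2 · u_1 = 0 (should be 0)
  u_3 · u_1 = 0 (should be 0)
  u_3 · u_2 = 0 (should be 0)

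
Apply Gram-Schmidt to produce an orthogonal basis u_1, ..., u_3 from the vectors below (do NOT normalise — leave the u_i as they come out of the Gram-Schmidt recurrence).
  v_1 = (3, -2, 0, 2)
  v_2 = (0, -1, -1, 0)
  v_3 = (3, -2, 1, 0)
Orthogonal basis:
  u_1 = (3, -2, 0, 2)
  u_2 = (-6/17, -13/17, -1, -4/17)
  u_3 = (3/5, -7/10, 7/10, -8/5)

Apply the Gram-Schmidt recurrence
  u_1 = v_1
  u_i = v_i − Σ_{j<i} ((v_i · u_j) / (u_j · u_j)) · u_j.

Step by step this gives:
  u_1 = (3, -2, 0, 2)
  u_2 = (-6/17, -13/17, -1, -4/17)
  u_3 = (3/5, -7/10, 7/10, -8/5)

Orthogonality check:
  u_2 · u_1 = 0 (should be 0)
  u_3 · u_1 = 0 (should be 0)
  u_3 · u_2 = 0 (should be 0)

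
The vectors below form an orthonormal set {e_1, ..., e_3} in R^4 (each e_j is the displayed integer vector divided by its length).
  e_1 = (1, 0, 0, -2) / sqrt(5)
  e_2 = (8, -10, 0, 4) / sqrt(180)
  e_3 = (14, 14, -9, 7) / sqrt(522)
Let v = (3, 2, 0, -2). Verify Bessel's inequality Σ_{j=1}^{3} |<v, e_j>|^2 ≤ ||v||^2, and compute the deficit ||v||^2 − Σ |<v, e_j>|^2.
Σ |<v, e_j>|^2 = 461/29; ||v||^2 = 17; deficit = 32/29

Write each e_j = u_j / sqrt(<u_j, u_j>) where u_j is the displayed integer vector. Then <v, e_j> = <v, u_j> / sqrt(<u_j, u_j>), so |<v, e_j>|^2 = <v, u_j>^2 / <u_j, u_j>.
Coefficients: <v, e_1> = 7/sqrt(5), <v, e_2> = -4/sqrt(180), <v, e_3> = 56/sqrt(522).
Square and sum: Σ |<v, e_j>|^2 = 461/29.
Compute ||v||^2 = v·v = 17.
Deficit = 17 − 461/29 = 32/29 ≥ 0, confirming Bessel's inequality. (The deficit equals ||v − Σ <v,e_j> e_j||^2, the squared distance from v to span{e_j}.)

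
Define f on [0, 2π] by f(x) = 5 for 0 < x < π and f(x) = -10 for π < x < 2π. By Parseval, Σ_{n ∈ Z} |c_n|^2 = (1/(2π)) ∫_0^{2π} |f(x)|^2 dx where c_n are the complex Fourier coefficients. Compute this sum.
Σ |c_n|^2 = 125/2

Parseval equates the L^2 energy of f (normalised by 1/(2π)) with the ℓ^2 sum of its Fourier coefficients: (1/(2π)) ∫_0^{2π} |f|^2 = Σ |c_n|^2.
Compute the left side: (1/(2π)) [∫_0^π 5^2 dx + ∫_π^{2π} (-10)^2 dx] = (1/(2π)) · (25π + 100π) = (25 + 100)/2 = 125/2.
So Σ_{n ∈ Z} |c_n|^2 = 125/2.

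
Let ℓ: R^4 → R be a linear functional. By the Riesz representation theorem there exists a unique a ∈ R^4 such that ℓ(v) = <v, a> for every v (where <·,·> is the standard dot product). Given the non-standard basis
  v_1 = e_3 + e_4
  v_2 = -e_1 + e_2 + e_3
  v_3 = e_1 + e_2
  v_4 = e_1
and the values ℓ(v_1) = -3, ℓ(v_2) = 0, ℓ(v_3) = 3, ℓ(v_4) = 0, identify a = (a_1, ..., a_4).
a = (0, 3, -3, 0)

Write a = (a_1, ..., a_4) in the standard basis. For each basis vector v_i, ℓ(v_i) = <v_i, a> is a linear equation in the a_j's. Collect the n equations into a matrix system V a = ℓ, where row i of V is v_i (expressed in the standard basis). Since V is invertible (lower-triangular with 1s on the diagonal, up to permutation), solve by back-substitution:
  V =
[[0, 0, 1, 1],
 [-1, 1, 1, 0],
 [1, 1, 0, 0],
 [1, 0, 0, 0]]
  V a = (-3, 0, 3, 0)
Solving gives a = (0, 3, -3, 0).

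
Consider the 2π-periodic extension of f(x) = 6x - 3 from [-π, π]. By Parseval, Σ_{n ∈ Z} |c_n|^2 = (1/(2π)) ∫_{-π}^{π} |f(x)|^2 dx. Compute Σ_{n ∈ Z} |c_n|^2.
Σ |c_n|^2 = 12π^2 + 9

Expand and integrate term by term over [-π, π]:
  ∫ (6x)^2 dx = 36·(2π^3/3); ∫ 2·6·(-3)·x dx = 0 (odd integrand); ∫ (-3)^2 dx = 9·2π.
So (1/(2π)) ∫_{-π}^{π} (6x - 3)^2 dx = 36π^2/3 + 9 = 12π^2 + 9.
Parseval ⇒ Σ |c_n|^2 = 12π^2 + 9.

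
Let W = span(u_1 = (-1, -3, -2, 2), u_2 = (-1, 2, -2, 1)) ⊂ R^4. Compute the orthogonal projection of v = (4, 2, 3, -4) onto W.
proj_W(v) = (386/179, 378/179, 772/179, -616/179)

Set up U = [u_1 | ... | u_2] ∈ R^(4×2). The projector onto W = col(U) is P = U (U^T U)^(-1) U^T.
Compute U^T U =
  [18, 1]
  [1, 10],
and U^T v = (-24, -10).
Solve U^T U · c = U^T v for the coefficients: c = (-230/179, -156/179). The projection is proj_W(v) = U c.
Check: (v - proj_W(v)) · u_1 = 0  (should be 0).
Check: (v - proj_W(v)) · u_2 = 0  (should be 0).
Result: proj_W(v) = (386/179, 378/179, 772/179, -616/179).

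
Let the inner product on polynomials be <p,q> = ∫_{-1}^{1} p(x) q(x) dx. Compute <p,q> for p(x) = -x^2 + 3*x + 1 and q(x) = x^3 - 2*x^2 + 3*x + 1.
<p,q> = 8

Expand the product: p(x)·q(x) = -x^5 + 5*x^4 - 8*x^3 + 6*x^2 + 6*x + 1.
∫_{-1}^{1} of each monomial x^k gives [2/(k+1) if k even, 0 if k odd]. Integrating term-by-term (or equivalently evaluating the antiderivative F(x) = -x^6/6 + x^5 - 2*x^4 + 2*x^3 + 3*x^2 + x at the endpoints):
  F(1) − F(−1) = 29/6 − (-19/6) = 8.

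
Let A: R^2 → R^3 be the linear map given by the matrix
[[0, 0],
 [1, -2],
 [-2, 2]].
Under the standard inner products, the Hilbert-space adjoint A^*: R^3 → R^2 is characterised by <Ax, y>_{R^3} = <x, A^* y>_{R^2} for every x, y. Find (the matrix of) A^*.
A^* = A^T =
[[0, 1, -2],
 [0, -2, 2]]

For real matrices with standard dot products, the defining identity <Ax, y> = <x, A^* y> gives (Ax)^T y = x^T (A^*) y, i.e. x^T A^T y = x^T (A^*) y. Since this holds for all x, y, we must have A^* = A^T. Therefore
A^* =
[[0, 1, -2],
 [0, -2, 2]].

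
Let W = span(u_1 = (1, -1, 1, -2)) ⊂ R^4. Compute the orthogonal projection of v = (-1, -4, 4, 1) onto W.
proj_W(v) = (5/7, -5/7, 5/7, -10/7)

Set up U = [u_1 | ... | u_1] ∈ R^(4×1). The projector onto W = col(U) is P = U (U^T U)^(-1) U^T.
Compute U^T U =
  [7],
and U^T v = (5).
Solve U^T U · c = U^T v for the coefficients: c = (5/7). The projection is proj_W(v) = U c.
Check: (v - proj_W(v)) · u_1 = 0  (should be 0).
Result: proj_W(v) = (5/7, -5/7, 5/7, -10/7).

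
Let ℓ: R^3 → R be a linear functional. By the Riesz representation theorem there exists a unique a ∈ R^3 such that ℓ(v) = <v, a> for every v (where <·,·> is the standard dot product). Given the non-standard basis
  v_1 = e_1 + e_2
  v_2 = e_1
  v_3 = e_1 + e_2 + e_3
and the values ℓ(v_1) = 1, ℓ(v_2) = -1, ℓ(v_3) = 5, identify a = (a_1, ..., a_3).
a = (-1, 2, 4)

Write a = (a_1, ..., a_3) in the standard basis. For each basis vector v_i, ℓ(v_i) = <v_i, a> is a linear equation in the a_j's. Collect the n equations into a matrix system V a = ℓ, where row i of V is v_i (expressed in the standard basis). Since V is invertible (lower-triangular with 1s on the diagonal, up to permutation), solve by back-substitution:
  V =
[[1, 1, 0],
 [1, 0, 0],
 [1, 1, 1]]
  V a = (1, -1, 5)
Solving gives a = (-1, 2, 4).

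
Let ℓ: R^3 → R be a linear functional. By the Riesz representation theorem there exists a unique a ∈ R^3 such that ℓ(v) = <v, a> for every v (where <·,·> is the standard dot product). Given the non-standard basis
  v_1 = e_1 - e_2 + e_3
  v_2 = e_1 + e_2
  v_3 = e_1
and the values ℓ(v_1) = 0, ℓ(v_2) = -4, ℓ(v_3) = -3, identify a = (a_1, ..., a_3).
a = (-3, -1, 2)

Write a = (a_1, ..., a_3) in the standard basis. For each basis vector v_i, ℓ(v_i) = <v_i, a> is a linear equation in the a_j's. Collect the n equations into a matrix system V a = ℓ, where row i of V is v_i (expressed in the standard basis). Since V is invertible (lower-triangular with 1s on the diagonal, up to permutation), solve by back-substitution:
  V =
[[1, -1, 1],
 [1, 1, 0],
 [1, 0, 0]]
  V a = (0, -4, -3)
Solving gives a = (-3, -1, 2).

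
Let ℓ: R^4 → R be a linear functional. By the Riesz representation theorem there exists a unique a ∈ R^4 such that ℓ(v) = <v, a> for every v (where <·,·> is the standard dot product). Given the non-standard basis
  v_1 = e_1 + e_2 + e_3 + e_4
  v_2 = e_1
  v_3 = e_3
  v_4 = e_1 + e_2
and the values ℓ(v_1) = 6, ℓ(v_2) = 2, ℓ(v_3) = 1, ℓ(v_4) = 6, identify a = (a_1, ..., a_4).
a = (2, 4, 1, -1)

Write a = (a_1, ..., a_4) in the standard basis. For each basis vector v_i, ℓ(v_i) = <v_i, a> is a linear equation in the a_j's. Collect the n equations into a matrix system V a = ℓ, where row i of V is v_i (expressed in the standard basis). Since V is invertible (lower-triangular with 1s on the diagonal, up to permutation), solve by back-substitution:
  V =
[[1, 1, 1, 1],
 [1, 0, 0, 0],
 [0, 0, 1, 0],
 [1, 1, 0, 0]]
  V a = (6, 2, 1, 6)
Solving gives a = (2, 4, 1, -1).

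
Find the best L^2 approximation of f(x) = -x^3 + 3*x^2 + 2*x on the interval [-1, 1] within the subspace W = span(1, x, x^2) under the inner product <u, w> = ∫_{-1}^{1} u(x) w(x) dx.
g(x) = 3*x^2 + 7*x/5

The best approximation g ∈ W is the orthogonal projection of f onto W. Writing g = a_0 + a_1 x + a_2 x^2, the coefficients solve the normal equations G · a = b where
  G_{ij} = <φ_i, φ_j> and b_i = <f, φ_i>, with φ_0 = 1, φ_1 = x, φ_2 = x^2.
G =
  [2, 0, 2/3]
  [0, 2/3, 0]
  [2/3, 0, 2/5],
b = (2, 14/15, 6/5).
Solving gives a_0 = 0, a_1 = 7/5, a_2 = 3, so
  g(x) = 3*x^2 + 7*x/5.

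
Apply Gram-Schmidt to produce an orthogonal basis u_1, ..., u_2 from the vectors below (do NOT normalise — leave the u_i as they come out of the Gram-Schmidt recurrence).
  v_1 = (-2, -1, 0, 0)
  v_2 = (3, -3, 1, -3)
Orthogonal basis:
  u_1 = (-2, -1, 0, 0)
  u_2 = (9/5, -18/5, 1, -3)

Apply the Gram-Schmidt recurrence
  u_1 = v_1
  u_i = v_i − Σ_{j<i} ((v_i · u_j) / (u_j · u_j)) · u_j.

Step by step this gives:
  u_1 = (-2, -1, 0, 0)
  u_2 = (9/5, -18/5, 1, -3)

Orthogonality check:
  u_2 · u_1 = 0 (should be 0)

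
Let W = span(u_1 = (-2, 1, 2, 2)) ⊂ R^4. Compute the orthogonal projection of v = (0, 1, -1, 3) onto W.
proj_W(v) = (-10/13, 5/13, 10/13, 10/13)

Set up U = [u_1 | ... | u_1] ∈ R^(4×1). The projector onto W = col(U) is P = U (U^T U)^(-1) U^T.
Compute U^T U =
  [13],
and U^T v = (5).
Solve U^T U · c = U^T v for the coefficients: c = (5/13). The projection is proj_W(v) = U c.
Check: (v - proj_W(v)) · u_1 = 0  (should be 0).
Result: proj_W(v) = (-10/13, 5/13, 10/13, 10/13).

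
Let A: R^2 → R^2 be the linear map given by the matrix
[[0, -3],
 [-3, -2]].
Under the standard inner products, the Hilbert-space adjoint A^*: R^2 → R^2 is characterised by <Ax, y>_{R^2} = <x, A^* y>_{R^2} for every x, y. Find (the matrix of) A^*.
A^* = A^T =
[[0, -3],
 [-3, -2]]

For real matrices with standard dot products, the defining identity <Ax, y> = <x, A^* y> gives (Ax)^T y = x^T (A^*) y, i.e. x^T A^T y = x^T (A^*) y. Since this holds for all x, y, we must have A^* = A^T. Therefore
A^* =
[[0, -3],
 [-3, -2]].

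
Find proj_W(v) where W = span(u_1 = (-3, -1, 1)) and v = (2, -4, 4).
proj_W(v) = (-6/11, -2/11, 2/11)

Set up U = [u_1 | ... | u_1] ∈ R^(3×1). The projector onto W = col(U) is P = U (U^T U)^(-1) U^T.
Compute U^T U =
  [11],
and U^T v = (2).
Solve U^T U · c = U^T v for the coefficients: c = (2/11). The projection is proj_W(v) = U c.
Check: (v - proj_W(v)) · u_1 = 0  (should be 0).
Result: proj_W(v) = (-6/11, -2/11, 2/11).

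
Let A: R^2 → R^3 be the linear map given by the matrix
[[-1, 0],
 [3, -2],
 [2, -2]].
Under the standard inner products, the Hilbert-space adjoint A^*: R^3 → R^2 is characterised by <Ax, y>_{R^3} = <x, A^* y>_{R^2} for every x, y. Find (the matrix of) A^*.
A^* = A^T =
[[-1, 3, 2],
 [0, -2, -2]]

For real matrices with standard dot products, the defining identity <Ax, y> = <x, A^* y> gives (Ax)^T y = x^T (A^*) y, i.e. x^T A^T y = x^T (A^*) y. Since this holds for all x, y, we must have A^* = A^T. Therefore
A^* =
[[-1, 3, 2],
 [0, -2, -2]].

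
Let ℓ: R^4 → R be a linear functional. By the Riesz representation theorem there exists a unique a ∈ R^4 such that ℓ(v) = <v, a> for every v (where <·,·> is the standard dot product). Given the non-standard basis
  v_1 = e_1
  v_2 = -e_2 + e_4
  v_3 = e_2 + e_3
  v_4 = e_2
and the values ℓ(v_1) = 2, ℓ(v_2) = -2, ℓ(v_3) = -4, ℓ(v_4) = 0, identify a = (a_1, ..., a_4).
a = (2, 0, -4, -2)

Write a = (a_1, ..., a_4) in the standard basis. For each basis vector v_i, ℓ(v_i) = <v_i, a> is a linear equation in the a_j's. Collect the n equations into a matrix system V a = ℓ, where row i of V is v_i (expressed in the standard basis). Since V is invertible (lower-triangular with 1s on the diagonal, up to permutation), solve by back-substitution:
  V =
[[1, 0, 0, 0],
 [0, -1, 0, 1],
 [0, 1, 1, 0],
 [0, 1, 0, 0]]
  V a = (2, -2, -4, 0)
Solving gives a = (2, 0, -4, -2).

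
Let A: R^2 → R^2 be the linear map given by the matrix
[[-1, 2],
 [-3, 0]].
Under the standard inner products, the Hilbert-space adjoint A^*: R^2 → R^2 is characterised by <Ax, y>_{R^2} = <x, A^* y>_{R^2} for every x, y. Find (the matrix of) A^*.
A^* = A^T =
[[-1, -3],
 [2, 0]]

For real matrices with standard dot products, the defining identity <Ax, y> = <x, A^* y> gives (Ax)^T y = x^T (A^*) y, i.e. x^T A^T y = x^T (A^*) y. Since this holds for all x, y, we must have A^* = A^T. Therefore
A^* =
[[-1, -3],
 [2, 0]].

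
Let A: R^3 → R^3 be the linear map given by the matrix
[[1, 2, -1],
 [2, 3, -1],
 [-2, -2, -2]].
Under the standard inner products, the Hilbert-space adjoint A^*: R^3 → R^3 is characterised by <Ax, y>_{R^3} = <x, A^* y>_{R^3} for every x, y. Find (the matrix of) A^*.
A^* = A^T =
[[1, 2, -2],
 [2, 3, -2],
 [-1, -1, -2]]

For real matrices with standard dot products, the defining identity <Ax, y> = <x, A^* y> gives (Ax)^T y = x^T (A^*) y, i.e. x^T A^T y = x^T (A^*) y. Since this holds for all x, y, we must have A^* = A^T. Therefore
A^* =
[[1, 2, -2],
 [2, 3, -2],
 [-1, -1, -2]].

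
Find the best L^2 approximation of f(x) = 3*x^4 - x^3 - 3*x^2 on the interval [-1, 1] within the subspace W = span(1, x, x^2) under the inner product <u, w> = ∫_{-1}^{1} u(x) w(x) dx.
g(x) = -3*x^2/7 - 3*x/5 - 9/35

The best approximation g ∈ W is the orthogonal projection of f onto W. Writing g = a_0 + a_1 x + a_2 x^2, the coefficients solve the normal equations G · a = b where
  G_{ij} = <φ_i, φ_j> and b_i = <f, φ_i>, with φ_0 = 1, φ_1 = x, φ_2 = x^2.
G =
  [2, 0, 2/3]
  [0, 2/3, 0]
  [2/3, 0, 2/5],
b = (-4/5, -2/5, -12/35).
Solving gives a_0 = -9/35, a_1 = -3/5, a_2 = -3/7, so
  g(x) = -3*x^2/7 - 3*x/5 - 9/35.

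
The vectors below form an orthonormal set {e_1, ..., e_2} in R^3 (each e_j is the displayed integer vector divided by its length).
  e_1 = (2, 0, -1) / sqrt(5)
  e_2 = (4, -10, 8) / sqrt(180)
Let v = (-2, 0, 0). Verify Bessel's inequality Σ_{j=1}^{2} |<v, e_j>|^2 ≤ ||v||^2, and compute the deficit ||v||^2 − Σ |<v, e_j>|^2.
Σ |<v, e_j>|^2 = 32/9; ||v||^2 = 4; deficit = 4/9

Write each e_j = u_j / sqrt(<u_j, u_j>) where u_j is the displayed integer vector. Then <v, e_j> = <v, u_j> / sqrt(<u_j, u_j>), so |<v, e_j>|^2 = <v, u_j>^2 / <u_j, u_j>.
Coefficients: <v, e_1> = -4/sqrt(5), <v, e_2> = -8/sqrt(180).
Square and sum: Σ |<v, e_j>|^2 = 32/9.
Compute ||v||^2 = v·v = 4.
Deficit = 4 − 32/9 = 4/9 ≥ 0, confirming Bessel's inequality. (The deficit equals ||v − Σ <v,e_j> e_j||^2, the squared distance from v to span{e_j}.)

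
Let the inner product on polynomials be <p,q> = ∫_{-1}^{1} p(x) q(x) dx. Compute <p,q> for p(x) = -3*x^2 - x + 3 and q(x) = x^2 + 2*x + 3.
<p,q> = 172/15

Expand the product: p(x)·q(x) = -3*x^4 - 7*x^3 - 8*x^2 + 3*x + 9.
∫_{-1}^{1} of each monomial x^k gives [2/(k+1) if k even, 0 if k odd]. Integrating term-by-term (or equivalently evaluating the antiderivative F(x) = -3*x^5/5 - 7*x^4/4 - 8*x^3/3 + 3*x^2/2 + 9*x at the endpoints):
  F(1) − F(−1) = 329/60 − (-359/60) = 172/15.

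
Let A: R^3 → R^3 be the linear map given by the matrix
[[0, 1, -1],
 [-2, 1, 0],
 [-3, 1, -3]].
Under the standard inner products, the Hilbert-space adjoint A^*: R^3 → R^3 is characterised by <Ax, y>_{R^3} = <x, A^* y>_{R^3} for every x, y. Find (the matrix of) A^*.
A^* = A^T =
[[0, -2, -3],
 [1, 1, 1],
 [-1, 0, -3]]

For real matrices with standard dot products, the defining identity <Ax, y> = <x, A^* y> gives (Ax)^T y = x^T (A^*) y, i.e. x^T A^T y = x^T (A^*) y. Since this holds for all x, y, we must have A^* = A^T. Therefore
A^* =
[[0, -2, -3],
 [1, 1, 1],
 [-1, 0, -3]].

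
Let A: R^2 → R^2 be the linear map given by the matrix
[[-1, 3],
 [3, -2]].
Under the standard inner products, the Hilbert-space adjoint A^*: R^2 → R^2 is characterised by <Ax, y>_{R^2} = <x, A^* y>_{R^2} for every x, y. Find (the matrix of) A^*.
A^* = A^T =
[[-1, 3],
 [3, -2]]

For real matrices with standard dot products, the defining identity <Ax, y> = <x, A^* y> gives (Ax)^T y = x^T (A^*) y, i.e. x^T A^T y = x^T (A^*) y. Since this holds for all x, y, we must have A^* = A^T. Therefore
A^* =
[[-1, 3],
 [3, -2]].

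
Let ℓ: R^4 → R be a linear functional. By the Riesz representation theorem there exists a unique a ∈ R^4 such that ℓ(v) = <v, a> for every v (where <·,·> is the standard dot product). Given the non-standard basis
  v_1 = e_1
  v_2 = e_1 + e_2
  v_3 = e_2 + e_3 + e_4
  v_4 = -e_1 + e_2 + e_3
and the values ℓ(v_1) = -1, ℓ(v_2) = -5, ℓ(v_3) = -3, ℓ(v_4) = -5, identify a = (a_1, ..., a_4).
a = (-1, -4, -2, 3)

Write a = (a_1, ..., a_4) in the standard basis. For each basis vector v_i, ℓ(v_i) = <v_i, a> is a linear equation in the a_j's. Collect the n equations into a matrix system V a = ℓ, where row i of V is v_i (expressed in the standard basis). Since V is invertible (lower-triangular with 1s on the diagonal, up to permutation), solve by back-substitution:
  V =
[[1, 0, 0, 0],
 [1, 1, 0, 0],
 [0, 1, 1, 1],
 [-1, 1, 1, 0]]
  V a = (-1, -5, -3, -5)
Solving gives a = (-1, -4, -2, 3).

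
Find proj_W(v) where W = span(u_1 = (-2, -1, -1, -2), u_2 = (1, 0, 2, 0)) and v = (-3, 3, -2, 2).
proj_W(v) = (-10/17, 23/34, -109/34, 23/17)

Set up U = [u_1 | ... | u_2] ∈ R^(4×2). The projector onto W = col(U) is P = U (U^T U)^(-1) U^T.
Compute U^T U =
  [10, -4]
  [-4, 5],
and U^T v = (1, -7).
Solve U^T U · c = U^T v for the coefficients: c = (-23/34, -33/17). The projection is proj_W(v) = U c.
Check: (v - proj_W(v)) · u_1 = 0  (should be 0).
Check: (v - proj_W(v)) · u_2 = 0  (should be 0).
Result: proj_W(v) = (-10/17, 23/34, -109/34, 23/17).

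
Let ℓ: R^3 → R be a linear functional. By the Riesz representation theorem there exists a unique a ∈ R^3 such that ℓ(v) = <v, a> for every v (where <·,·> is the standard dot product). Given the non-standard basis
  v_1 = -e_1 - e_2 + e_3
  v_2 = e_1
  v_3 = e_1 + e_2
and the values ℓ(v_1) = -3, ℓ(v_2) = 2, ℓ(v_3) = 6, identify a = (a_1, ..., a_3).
a = (2, 4, 3)

Write a = (a_1, ..., a_3) in the standard basis. For each basis vector v_i, ℓ(v_i) = <v_i, a> is a linear equation in the a_j's. Collect the n equations into a matrix system V a = ℓ, where row i of V is v_i (expressed in the standard basis). Since V is invertible (lower-triangular with 1s on the diagonal, up to permutation), solve by back-substitution:
  V =
[[-1, -1, 1],
 [1, 0, 0],
 [1, 1, 0]]
  V a = (-3, 2, 6)
Solving gives a = (2, 4, 3).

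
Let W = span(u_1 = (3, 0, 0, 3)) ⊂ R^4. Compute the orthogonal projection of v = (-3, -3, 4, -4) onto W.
proj_W(v) = (-7/2, 0, 0, -7/2)

Set up U = [u_1 | ... | u_1] ∈ R^(4×1). The projector onto W = col(U) is P = U (U^T U)^(-1) U^T.
Compute U^T U =
  [18],
and U^T v = (-21).
Solve U^T U · c = U^T v for the coefficients: c = (-7/6). The projection is proj_W(v) = U c.
Check: (v - proj_W(v)) · u_1 = 0  (should be 0).
Result: proj_W(v) = (-7/2, 0, 0, -7/2).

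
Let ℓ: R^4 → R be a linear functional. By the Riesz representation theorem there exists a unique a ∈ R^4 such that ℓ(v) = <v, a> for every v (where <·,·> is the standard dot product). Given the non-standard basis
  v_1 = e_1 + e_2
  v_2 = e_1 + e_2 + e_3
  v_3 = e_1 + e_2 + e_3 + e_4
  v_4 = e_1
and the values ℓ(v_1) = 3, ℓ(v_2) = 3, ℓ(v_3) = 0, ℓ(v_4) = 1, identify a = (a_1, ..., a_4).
a = (1, 2, 0, -3)

Write a = (a_1, ..., a_4) in the standard basis. For each basis vector v_i, ℓ(v_i) = <v_i, a> is a linear equation in the a_j's. Collect the n equations into a matrix system V a = ℓ, where row i of V is v_i (expressed in the standard basis). Since V is invertible (lower-triangular with 1s on the diagonal, up to permutation), solve by back-substitution:
  V =
[[1, 1, 0, 0],
 [1, 1, 1, 0],
 [1, 1, 1, 1],
 [1, 0, 0, 0]]
  V a = (3, 3, 0, 1)
Solving gives a = (1, 2, 0, -3).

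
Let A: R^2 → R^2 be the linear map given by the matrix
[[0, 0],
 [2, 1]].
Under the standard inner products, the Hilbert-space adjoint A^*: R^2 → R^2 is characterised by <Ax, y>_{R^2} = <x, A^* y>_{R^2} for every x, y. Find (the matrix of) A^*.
A^* = A^T =
[[0, 2],
 [0, 1]]

For real matrices with standard dot products, the defining identity <Ax, y> = <x, A^* y> gives (Ax)^T y = x^T (A^*) y, i.e. x^T A^T y = x^T (A^*) y. Since this holds for all x, y, we must have A^* = A^T. Therefore
A^* =
[[0, 2],
 [0, 1]].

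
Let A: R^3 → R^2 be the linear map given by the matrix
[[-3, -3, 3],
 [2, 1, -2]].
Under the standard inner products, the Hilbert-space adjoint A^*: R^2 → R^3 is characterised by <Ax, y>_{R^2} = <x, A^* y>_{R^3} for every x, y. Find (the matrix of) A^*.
A^* = A^T =
[[-3, 2],
 [-3, 1],
 [3, -2]]

For real matrices with standard dot products, the defining identity <Ax, y> = <x, A^* y> gives (Ax)^T y = x^T (A^*) y, i.e. x^T A^T y = x^T (A^*) y. Since this holds for all x, y, we must have A^* = A^T. Therefore
A^* =
[[-3, 2],
 [-3, 1],
 [3, -2]].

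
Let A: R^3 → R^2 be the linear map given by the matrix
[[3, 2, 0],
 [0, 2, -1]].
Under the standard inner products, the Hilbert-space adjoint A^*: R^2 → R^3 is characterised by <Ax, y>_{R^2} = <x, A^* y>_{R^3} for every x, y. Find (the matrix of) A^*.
A^* = A^T =
[[3, 0],
 [2, 2],
 [0, -1]]

For real matrices with standard dot products, the defining identity <Ax, y> = <x, A^* y> gives (Ax)^T y = x^T (A^*) y, i.e. x^T A^T y = x^T (A^*) y. Since this holds for all x, y, we must have A^* = A^T. Therefore
A^* =
[[3, 0],
 [2, 2],
 [0, -1]].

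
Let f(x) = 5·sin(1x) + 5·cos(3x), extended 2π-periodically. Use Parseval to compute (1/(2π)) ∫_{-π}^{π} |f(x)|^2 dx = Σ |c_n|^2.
Σ |c_n|^2 = 25

Expand |f|^2 and use orthogonality of {sin(nx), cos(mx)} on [-π, π]:
  ∫_{-π}^{π} sin(nx)^2 dx = π, ∫ cos(mx)^2 dx = π, and cross terms integrate to 0.
So ∫_{-π}^{π} f(x)^2 dx = 5^2 · π + 5^2 · π = (25 + 25)π.
Divide by 2π: (25 + 25)/2 = 25.
By Parseval, this equals Σ |c_n|^2.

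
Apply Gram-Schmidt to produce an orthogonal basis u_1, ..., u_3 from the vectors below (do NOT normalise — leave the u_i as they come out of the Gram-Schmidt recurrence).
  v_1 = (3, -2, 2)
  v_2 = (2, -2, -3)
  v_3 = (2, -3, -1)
Orthogonal basis:
  u_1 = (3, -2, 2)
  u_2 = (22/17, -26/17, -59/17)
  u_3 = (-170/273, -17/21, 34/273)

Apply the Gram-Schmidt recurrence
  u_1 = v_1
  u_i = v_i − Σ_{j<i} ((v_i · u_j) / (u_j · u_j)) · u_j.

Step by step this gives:
  u_1 = (3, -2, 2)
  u_2 = (22/17, -26/17, -59/17)
  u_3 = (-170/273, -17/21, 34/273)

Orthogonality check:
  u_2 · u_1 = 0 (should be 0)
  u_3 · u_1 = 0 (should be 0)
  u_3 · u_2 = 0 (should be 0)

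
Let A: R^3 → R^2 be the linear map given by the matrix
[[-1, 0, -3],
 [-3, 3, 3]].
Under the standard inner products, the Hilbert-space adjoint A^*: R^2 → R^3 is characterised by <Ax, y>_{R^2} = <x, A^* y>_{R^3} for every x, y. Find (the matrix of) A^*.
A^* = A^T =
[[-1, -3],
 [0, 3],
 [-3, 3]]

For real matrices with standard dot products, the defining identity <Ax, y> = <x, A^* y> gives (Ax)^T y = x^T (A^*) y, i.e. x^T A^T y = x^T (A^*) y. Since this holds for all x, y, we must have A^* = A^T. Therefore
A^* =
[[-1, -3],
 [0, 3],
 [-3, 3]].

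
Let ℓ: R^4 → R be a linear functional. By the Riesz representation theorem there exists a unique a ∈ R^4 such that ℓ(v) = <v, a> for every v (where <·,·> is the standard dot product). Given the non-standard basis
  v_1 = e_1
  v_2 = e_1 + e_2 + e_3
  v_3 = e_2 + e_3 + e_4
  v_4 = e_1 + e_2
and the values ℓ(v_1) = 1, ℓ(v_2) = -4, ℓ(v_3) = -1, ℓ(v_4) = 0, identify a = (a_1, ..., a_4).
a = (1, -1, -4, 4)

Write a = (a_1, ..., a_4) in the standard basis. For each basis vector v_i, ℓ(v_i) = <v_i, a> is a linear equation in the a_j's. Collect the n equations into a matrix system V a = ℓ, where row i of V is v_i (expressed in the standard basis). Since V is invertible (lower-triangular with 1s on the diagonal, up to permutation), solve by back-substitution:
  V =
[[1, 0, 0, 0],
 [1, 1, 1, 0],
 [0, 1, 1, 1],
 [1, 1, 0, 0]]
  V a = (1, -4, -1, 0)
Solving gives a = (1, -1, -4, 4).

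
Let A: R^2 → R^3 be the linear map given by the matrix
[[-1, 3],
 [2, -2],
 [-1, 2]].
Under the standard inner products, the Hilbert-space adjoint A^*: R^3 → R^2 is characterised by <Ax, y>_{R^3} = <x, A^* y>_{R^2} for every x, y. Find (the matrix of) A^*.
A^* = A^T =
[[-1, 2, -1],
 [3, -2, 2]]

For real matrices with standard dot products, the defining identity <Ax, y> = <x, A^* y> gives (Ax)^T y = x^T (A^*) y, i.e. x^T A^T y = x^T (A^*) y. Since this holds for all x, y, we must have A^* = A^T. Therefore
A^* =
[[-1, 2, -1],
 [3, -2, 2]].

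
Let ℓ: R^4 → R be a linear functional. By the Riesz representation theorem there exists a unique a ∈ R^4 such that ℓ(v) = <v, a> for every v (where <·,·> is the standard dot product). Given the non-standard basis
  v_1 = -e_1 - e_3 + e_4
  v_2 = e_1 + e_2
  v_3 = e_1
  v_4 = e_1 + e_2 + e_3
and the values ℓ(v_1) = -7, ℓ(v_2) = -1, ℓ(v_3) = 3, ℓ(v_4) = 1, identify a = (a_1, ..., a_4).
a = (3, -4, 2, -2)

Write a = (a_1, ..., a_4) in the standard basis. For each basis vector v_i, ℓ(v_i) = <v_i, a> is a linear equation in the a_j's. Collect the n equations into a matrix system V a = ℓ, where row i of V is v_i (expressed in the standard basis). Since V is invertible (lower-triangular with 1s on the diagonal, up to permutation), solve by back-substitution:
  V =
[[-1, 0, -1, 1],
 [1, 1, 0, 0],
 [1, 0, 0, 0],
 [1, 1, 1, 0]]
  V a = (-7, -1, 3, 1)
Solving gives a = (3, -4, 2, -2).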